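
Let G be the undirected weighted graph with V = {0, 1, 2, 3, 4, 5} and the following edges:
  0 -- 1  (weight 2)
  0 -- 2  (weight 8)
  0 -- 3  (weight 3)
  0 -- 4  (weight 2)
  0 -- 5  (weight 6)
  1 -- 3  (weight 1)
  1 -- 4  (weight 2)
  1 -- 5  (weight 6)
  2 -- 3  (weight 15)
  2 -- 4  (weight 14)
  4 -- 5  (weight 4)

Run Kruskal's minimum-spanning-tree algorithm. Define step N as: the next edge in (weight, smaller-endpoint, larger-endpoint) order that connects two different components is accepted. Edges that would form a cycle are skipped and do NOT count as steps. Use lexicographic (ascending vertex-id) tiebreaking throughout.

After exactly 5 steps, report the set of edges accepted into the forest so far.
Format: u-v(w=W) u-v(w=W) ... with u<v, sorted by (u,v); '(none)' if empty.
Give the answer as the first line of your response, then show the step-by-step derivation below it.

0-1(w=2) 0-2(w=8) 0-4(w=2) 1-3(w=1) 4-5(w=4)

step 1: add edge 1-3 (w=1); MST = {1-3(w=1)}
step 2: add edge 0-1 (w=2); MST = {0-1(w=2) 1-3(w=1)}
step 3: add edge 0-4 (w=2); MST = {0-1(w=2) 0-4(w=2) 1-3(w=1)}
step 4: add edge 4-5 (w=4); MST = {0-1(w=2) 0-4(w=2) 1-3(w=1) 4-5(w=4)}
step 5: add edge 0-2 (w=8); MST = {0-1(w=2) 0-2(w=8) 0-4(w=2) 1-3(w=1) 4-5(w=4)}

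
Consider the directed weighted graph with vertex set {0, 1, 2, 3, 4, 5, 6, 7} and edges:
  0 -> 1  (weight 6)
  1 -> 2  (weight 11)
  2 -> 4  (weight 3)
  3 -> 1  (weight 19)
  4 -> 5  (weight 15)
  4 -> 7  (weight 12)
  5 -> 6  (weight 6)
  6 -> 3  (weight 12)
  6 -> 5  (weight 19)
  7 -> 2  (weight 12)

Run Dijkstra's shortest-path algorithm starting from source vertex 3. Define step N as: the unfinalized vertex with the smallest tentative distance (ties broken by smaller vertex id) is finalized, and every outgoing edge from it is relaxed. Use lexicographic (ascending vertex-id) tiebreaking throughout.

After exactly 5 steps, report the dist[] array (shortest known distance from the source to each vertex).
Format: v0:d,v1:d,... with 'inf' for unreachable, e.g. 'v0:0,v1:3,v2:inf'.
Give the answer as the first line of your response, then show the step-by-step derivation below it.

v0:inf,v1:19,v2:30,v3:0,v4:33,v5:48,v6:inf,v7:45

step 1: dist = v0:inf,v1:19,v2:inf,v3:0,v4:inf,v5:inf,v6:inf,v7:inf
step 2: dist = v0:inf,v1:19,v2:30,v3:0,v4:inf,v5:inf,v6:inf,v7:inf
step 3: dist = v0:inf,v1:19,v2:30,v3:0,v4:33,v5:inf,v6:inf,v7:inf
step 4: dist = v0:inf,v1:19,v2:30,v3:0,v4:33,v5:48,v6:inf,v7:45
step 5: dist = v0:inf,v1:19,v2:30,v3:0,v4:33,v5:48,v6:inf,v7:45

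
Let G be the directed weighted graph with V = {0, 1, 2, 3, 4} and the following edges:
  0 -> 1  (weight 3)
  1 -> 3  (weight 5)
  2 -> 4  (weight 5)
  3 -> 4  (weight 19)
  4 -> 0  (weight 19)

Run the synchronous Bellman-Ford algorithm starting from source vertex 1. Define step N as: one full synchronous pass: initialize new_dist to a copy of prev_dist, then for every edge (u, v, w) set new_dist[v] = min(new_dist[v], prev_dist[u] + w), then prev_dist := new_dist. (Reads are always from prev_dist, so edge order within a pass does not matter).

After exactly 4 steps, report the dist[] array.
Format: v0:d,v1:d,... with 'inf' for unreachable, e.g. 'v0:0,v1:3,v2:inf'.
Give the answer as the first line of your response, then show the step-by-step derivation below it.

v0:43,v1:0,v2:inf,v3:5,v4:24

step 1: dist = v0:inf,v1:0,v2:inf,v3:5,v4:inf
step 2: dist = v0:inf,v1:0,v2:inf,v3:5,v4:24
step 3: dist = v0:43,v1:0,v2:inf,v3:5,v4:24
step 4: dist = v0:43,v1:0,v2:inf,v3:5,v4:24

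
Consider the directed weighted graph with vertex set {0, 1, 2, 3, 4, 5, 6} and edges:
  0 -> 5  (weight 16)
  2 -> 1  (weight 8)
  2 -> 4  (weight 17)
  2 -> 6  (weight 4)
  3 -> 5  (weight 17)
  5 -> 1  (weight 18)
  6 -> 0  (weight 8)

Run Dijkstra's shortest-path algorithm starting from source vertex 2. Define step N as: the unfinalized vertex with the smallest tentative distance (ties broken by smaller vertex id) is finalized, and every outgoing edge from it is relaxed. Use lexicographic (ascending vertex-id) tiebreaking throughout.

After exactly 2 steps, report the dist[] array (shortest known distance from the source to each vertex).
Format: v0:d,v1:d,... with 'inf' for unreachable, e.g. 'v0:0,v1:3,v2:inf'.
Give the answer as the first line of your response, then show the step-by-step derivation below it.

v0:12,v1:8,v2:0,v3:inf,v4:17,v5:inf,v6:4

step 1: dist = v0:inf,v1:8,v2:0,v3:inf,v4:17,v5:inf,v6:4
step 2: dist = v0:12,v1:8,v2:0,v3:inf,v4:17,v5:inf,v6:4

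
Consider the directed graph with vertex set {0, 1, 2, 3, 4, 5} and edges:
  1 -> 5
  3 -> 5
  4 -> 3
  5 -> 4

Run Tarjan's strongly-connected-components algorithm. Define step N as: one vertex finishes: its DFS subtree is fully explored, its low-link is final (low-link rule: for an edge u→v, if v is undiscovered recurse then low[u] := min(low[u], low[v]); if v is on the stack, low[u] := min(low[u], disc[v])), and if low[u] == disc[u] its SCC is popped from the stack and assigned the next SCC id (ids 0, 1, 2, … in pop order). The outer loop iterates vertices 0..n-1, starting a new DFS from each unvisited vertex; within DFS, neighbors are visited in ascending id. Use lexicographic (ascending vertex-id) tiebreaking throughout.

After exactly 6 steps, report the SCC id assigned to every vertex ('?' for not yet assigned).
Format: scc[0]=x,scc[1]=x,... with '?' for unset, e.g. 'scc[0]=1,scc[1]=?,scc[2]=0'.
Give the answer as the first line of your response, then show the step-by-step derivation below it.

scc[0]=0,scc[1]=2,scc[2]=3,scc[3]=1,scc[4]=1,scc[5]=1

step 1: low=(low[0]=0,low[1]=?,low[2]=?,low[3]=?,low[4]=?,low[5]=?); scc=(scc[0]=0,scc[1]=?,scc[2]=?,scc[3]=?,scc[4]=?,scc[5]=?)
step 2: low=(low[0]=0,low[1]=1,low[2]=?,low[3]=2,low[4]=3,low[5]=2); scc=(scc[0]=0,scc[1]=?,scc[2]=?,scc[3]=?,scc[4]=?,scc[5]=?)
step 3: low=(low[0]=0,low[1]=1,low[2]=?,low[3]=2,low[4]=2,low[5]=2); scc=(scc[0]=0,scc[1]=?,scc[2]=?,scc[3]=?,scc[4]=?,scc[5]=?)
step 4: low=(low[0]=0,low[1]=1,low[2]=?,low[3]=2,low[4]=2,low[5]=2); scc=(scc[0]=0,scc[1]=?,scc[2]=?,scc[3]=1,scc[4]=1,scc[5]=1)
step 5: low=(low[0]=0,low[1]=1,low[2]=?,low[3]=2,low[4]=2,low[5]=2); scc=(scc[0]=0,scc[1]=2,scc[2]=?,scc[3]=1,scc[4]=1,scc[5]=1)
step 6: low=(low[0]=0,low[1]=1,low[2]=5,low[3]=2,low[4]=2,low[5]=2); scc=(scc[0]=0,scc[1]=2,scc[2]=3,scc[3]=1,scc[4]=1,scc[5]=1)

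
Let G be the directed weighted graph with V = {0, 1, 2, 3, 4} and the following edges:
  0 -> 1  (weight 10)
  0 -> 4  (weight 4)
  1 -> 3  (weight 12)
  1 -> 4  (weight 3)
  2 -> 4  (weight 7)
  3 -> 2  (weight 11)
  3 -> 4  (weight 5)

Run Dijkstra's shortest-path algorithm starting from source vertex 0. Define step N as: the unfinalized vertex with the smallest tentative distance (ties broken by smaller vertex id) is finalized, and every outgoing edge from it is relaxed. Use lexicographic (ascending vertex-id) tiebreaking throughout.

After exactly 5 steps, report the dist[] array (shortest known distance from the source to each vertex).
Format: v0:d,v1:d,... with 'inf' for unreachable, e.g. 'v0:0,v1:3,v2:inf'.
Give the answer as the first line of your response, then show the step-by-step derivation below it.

v0:0,v1:10,v2:33,v3:22,v4:4

step 1: dist = v0:0,v1:10,v2:inf,v3:inf,v4:4
step 2: dist = v0:0,v1:10,v2:inf,v3:inf,v4:4
step 3: dist = v0:0,v1:10,v2:inf,v3:22,v4:4
step 4: dist = v0:0,v1:10,v2:33,v3:22,v4:4
step 5: dist = v0:0,v1:10,v2:33,v3:22,v4:4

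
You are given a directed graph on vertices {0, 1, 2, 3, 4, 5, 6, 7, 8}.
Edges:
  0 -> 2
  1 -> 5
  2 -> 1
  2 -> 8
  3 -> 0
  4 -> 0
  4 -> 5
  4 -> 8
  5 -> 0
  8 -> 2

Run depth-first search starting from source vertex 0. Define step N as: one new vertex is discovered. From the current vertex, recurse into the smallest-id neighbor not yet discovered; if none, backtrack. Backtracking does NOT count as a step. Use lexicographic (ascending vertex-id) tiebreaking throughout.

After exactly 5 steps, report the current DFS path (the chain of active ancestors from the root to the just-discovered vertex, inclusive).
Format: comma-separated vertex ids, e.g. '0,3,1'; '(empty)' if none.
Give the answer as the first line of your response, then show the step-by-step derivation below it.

0,2,8

step 1: discover 0; path=0; order=0
step 2: discover 2; path=0>2; order=0,2
step 3: discover 1; path=0>2>1; order=0,2,1
step 4: discover 5; path=0>2>1>5; order=0,2,1,5
step 5: discover 8; path=0>2>8; order=0,2,1,5,8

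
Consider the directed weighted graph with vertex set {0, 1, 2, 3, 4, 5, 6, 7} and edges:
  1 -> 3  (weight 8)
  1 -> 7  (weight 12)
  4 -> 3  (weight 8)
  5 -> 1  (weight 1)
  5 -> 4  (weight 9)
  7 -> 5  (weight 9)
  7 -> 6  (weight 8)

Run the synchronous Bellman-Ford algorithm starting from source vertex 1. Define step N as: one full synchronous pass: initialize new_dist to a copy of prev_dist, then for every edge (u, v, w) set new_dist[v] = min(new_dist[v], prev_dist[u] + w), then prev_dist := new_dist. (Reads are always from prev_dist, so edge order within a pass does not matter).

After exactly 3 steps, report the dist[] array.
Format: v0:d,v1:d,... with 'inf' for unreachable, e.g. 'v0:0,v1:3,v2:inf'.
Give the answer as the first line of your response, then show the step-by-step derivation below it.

v0:inf,v1:0,v2:inf,v3:8,v4:30,v5:21,v6:20,v7:12

step 1: dist = v0:inf,v1:0,v2:inf,v3:8,v4:inf,v5:inf,v6:inf,v7:12
step 2: dist = v0:inf,v1:0,v2:inf,v3:8,v4:inf,v5:21,v6:20,v7:12
step 3: dist = v0:inf,v1:0,v2:inf,v3:8,v4:30,v5:21,v6:20,v7:12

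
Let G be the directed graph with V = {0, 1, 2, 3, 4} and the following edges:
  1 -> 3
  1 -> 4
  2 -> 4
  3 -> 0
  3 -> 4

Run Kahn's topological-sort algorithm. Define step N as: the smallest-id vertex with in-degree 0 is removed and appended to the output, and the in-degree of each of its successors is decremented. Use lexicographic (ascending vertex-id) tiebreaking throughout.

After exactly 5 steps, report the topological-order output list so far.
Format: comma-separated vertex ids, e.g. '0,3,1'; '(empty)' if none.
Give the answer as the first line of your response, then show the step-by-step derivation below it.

1,2,3,0,4

step 1: output 1; order=[1]; indeg=(1,0,0,0,2)
step 2: output 2; order=[1,2]; indeg=(1,0,0,0,1)
step 3: output 3; order=[1,2,3]; indeg=(0,0,0,0,0)
step 4: output 0; order=[1,2,3,0]; indeg=(0,0,0,0,0)
step 5: output 4; order=[1,2,3,0,4]; indeg=(0,0,0,0,0)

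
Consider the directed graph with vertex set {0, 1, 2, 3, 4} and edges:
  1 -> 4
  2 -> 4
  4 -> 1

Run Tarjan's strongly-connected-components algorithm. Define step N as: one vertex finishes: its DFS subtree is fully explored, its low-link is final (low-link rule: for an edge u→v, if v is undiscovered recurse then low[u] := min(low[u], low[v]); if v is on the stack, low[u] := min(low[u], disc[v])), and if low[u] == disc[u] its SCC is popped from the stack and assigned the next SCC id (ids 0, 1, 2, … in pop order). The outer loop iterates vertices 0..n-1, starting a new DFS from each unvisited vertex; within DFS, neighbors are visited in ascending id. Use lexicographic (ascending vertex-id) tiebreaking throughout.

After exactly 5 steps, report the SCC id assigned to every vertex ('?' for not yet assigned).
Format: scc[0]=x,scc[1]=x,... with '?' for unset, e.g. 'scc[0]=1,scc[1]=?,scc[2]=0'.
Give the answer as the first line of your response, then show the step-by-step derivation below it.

scc[0]=0,scc[1]=1,scc[2]=2,scc[3]=3,scc[4]=1

step 1: low=(low[0]=0,low[1]=?,low[2]=?,low[3]=?,low[4]=?); scc=(scc[0]=0,scc[1]=?,scc[2]=?,scc[3]=?,scc[4]=?)
step 2: low=(low[0]=0,low[1]=1,low[2]=?,low[3]=?,low[4]=1); scc=(scc[0]=0,scc[1]=?,scc[2]=?,scc[3]=?,scc[4]=?)
step 3: low=(low[0]=0,low[1]=1,low[2]=?,low[3]=?,low[4]=1); scc=(scc[0]=0,scc[1]=1,scc[2]=?,scc[3]=?,scc[4]=1)
step 4: low=(low[0]=0,low[1]=1,low[2]=3,low[3]=?,low[4]=1); scc=(scc[0]=0,scc[1]=1,scc[2]=2,scc[3]=?,scc[4]=1)
step 5: low=(low[0]=0,low[1]=1,low[2]=3,low[3]=4,low[4]=1); scc=(scc[0]=0,scc[1]=1,scc[2]=2,scc[3]=3,scc[4]=1)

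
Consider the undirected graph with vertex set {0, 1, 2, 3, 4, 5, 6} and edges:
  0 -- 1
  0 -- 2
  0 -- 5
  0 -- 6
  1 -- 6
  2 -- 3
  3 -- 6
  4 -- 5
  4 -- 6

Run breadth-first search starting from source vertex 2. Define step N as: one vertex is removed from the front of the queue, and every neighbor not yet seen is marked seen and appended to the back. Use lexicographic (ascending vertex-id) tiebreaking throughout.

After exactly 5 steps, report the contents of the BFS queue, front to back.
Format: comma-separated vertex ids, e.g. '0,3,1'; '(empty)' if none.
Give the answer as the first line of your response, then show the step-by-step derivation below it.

6,4

step 1: dequeue 2; queue=[0,3]; order=2
step 2: dequeue 0; queue=[3,1,5,6]; order=2,0
step 3: dequeue 3; queue=[1,5,6]; order=2,0,3
step 4: dequeue 1; queue=[5,6]; order=2,0,3,1
step 5: dequeue 5; queue=[6,4]; order=2,0,3,1,5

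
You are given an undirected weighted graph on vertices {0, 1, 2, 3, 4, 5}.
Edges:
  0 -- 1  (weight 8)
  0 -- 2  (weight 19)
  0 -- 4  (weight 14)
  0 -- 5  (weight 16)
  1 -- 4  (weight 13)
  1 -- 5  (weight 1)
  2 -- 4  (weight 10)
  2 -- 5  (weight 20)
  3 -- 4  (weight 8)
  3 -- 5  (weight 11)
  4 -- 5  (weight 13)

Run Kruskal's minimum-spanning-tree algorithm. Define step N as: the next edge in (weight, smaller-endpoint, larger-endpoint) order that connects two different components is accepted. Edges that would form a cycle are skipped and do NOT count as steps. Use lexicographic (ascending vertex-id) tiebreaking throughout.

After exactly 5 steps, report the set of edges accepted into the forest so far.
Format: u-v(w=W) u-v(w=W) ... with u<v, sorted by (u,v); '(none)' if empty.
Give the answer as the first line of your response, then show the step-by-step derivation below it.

0-1(w=8) 1-5(w=1) 2-4(w=10) 3-4(w=8) 3-5(w=11)

step 1: add edge 1-5 (w=1); MST = {1-5(w=1)}
step 2: add edge 0-1 (w=8); MST = {0-1(w=8) 1-5(w=1)}
step 3: add edge 3-4 (w=8); MST = {0-1(w=8) 1-5(w=1) 3-4(w=8)}
step 4: add edge 2-4 (w=10); MST = {0-1(w=8) 1-5(w=1) 2-4(w=10) 3-4(w=8)}
step 5: add edge 3-5 (w=11); MST = {0-1(w=8) 1-5(w=1) 2-4(w=10) 3-4(w=8) 3-5(w=11)}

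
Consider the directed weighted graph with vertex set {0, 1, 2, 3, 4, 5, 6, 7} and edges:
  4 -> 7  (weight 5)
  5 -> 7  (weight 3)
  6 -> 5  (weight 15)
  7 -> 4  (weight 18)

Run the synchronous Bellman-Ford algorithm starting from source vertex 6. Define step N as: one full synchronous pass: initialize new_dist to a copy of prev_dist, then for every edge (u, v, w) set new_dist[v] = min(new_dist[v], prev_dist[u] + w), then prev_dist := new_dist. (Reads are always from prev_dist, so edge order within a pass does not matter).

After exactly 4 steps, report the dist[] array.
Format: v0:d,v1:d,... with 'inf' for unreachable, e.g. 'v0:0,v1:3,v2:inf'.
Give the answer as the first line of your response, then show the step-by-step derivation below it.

v0:inf,v1:inf,v2:inf,v3:inf,v4:36,v5:15,v6:0,v7:18

step 1: dist = v0:inf,v1:inf,v2:inf,v3:inf,v4:inf,v5:15,v6:0,v7:inf
step 2: dist = v0:inf,v1:inf,v2:inf,v3:inf,v4:inf,v5:15,v6:0,v7:18
step 3: dist = v0:inf,v1:inf,v2:inf,v3:inf,v4:36,v5:15,v6:0,v7:18
step 4: dist = v0:inf,v1:inf,v2:inf,v3:inf,v4:36,v5:15,v6:0,v7:18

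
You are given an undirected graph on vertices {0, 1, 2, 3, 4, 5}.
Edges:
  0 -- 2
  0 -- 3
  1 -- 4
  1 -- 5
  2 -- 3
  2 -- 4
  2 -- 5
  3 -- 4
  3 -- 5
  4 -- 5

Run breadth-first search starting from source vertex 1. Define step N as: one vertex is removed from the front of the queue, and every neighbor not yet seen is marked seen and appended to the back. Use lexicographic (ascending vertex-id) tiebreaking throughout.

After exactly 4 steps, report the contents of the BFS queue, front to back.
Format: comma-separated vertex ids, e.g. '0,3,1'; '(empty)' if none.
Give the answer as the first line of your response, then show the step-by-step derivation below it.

3,0

step 1: dequeue 1; queue=[4,5]; order=1
step 2: dequeue 4; queue=[5,2,3]; order=1,4
step 3: dequeue 5; queue=[2,3]; order=1,4,5
step 4: dequeue 2; queue=[3,0]; order=1,4,5,2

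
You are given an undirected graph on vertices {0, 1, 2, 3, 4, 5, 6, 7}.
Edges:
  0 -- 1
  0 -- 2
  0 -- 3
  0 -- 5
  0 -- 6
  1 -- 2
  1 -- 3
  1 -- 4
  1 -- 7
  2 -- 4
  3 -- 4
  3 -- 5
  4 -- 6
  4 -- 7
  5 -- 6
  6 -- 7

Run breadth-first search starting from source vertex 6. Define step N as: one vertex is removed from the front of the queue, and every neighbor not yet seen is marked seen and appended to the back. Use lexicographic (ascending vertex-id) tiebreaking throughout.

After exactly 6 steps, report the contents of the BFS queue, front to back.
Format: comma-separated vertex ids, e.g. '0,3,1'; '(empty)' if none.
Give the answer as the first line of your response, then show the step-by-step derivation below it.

2,3

step 1: dequeue 6; queue=[0,4,5,7]; order=6
step 2: dequeue 0; queue=[4,5,7,1,2,3]; order=6,0
step 3: dequeue 4; queue=[5,7,1,2,3]; order=6,0,4
step 4: dequeue 5; queue=[7,1,2,3]; order=6,0,4,5
step 5: dequeue 7; queue=[1,2,3]; order=6,0,4,5,7
step 6: dequeue 1; queue=[2,3]; order=6,0,4,5,7,1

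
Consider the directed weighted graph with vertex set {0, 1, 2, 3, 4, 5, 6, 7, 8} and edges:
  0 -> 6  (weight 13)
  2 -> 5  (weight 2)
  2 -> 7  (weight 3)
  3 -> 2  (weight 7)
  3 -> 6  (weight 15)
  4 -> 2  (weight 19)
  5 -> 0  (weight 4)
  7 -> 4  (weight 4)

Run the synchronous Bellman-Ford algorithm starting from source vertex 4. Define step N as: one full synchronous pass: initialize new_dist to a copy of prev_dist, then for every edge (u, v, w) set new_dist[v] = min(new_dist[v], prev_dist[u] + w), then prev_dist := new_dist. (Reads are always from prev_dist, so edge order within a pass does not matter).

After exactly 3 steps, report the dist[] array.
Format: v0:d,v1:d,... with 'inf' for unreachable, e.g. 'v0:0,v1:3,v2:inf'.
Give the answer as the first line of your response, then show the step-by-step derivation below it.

v0:25,v1:inf,v2:19,v3:inf,v4:0,v5:21,v6:inf,v7:22,v8:inf

step 1: dist = v0:inf,v1:inf,v2:19,v3:inf,v4:0,v5:inf,v6:inf,v7:inf,v8:inf
step 2: dist = v0:inf,v1:inf,v2:19,v3:inf,v4:0,v5:21,v6:inf,v7:22,v8:inf
step 3: dist = v0:25,v1:inf,v2:19,v3:inf,v4:0,v5:21,v6:inf,v7:22,v8:inf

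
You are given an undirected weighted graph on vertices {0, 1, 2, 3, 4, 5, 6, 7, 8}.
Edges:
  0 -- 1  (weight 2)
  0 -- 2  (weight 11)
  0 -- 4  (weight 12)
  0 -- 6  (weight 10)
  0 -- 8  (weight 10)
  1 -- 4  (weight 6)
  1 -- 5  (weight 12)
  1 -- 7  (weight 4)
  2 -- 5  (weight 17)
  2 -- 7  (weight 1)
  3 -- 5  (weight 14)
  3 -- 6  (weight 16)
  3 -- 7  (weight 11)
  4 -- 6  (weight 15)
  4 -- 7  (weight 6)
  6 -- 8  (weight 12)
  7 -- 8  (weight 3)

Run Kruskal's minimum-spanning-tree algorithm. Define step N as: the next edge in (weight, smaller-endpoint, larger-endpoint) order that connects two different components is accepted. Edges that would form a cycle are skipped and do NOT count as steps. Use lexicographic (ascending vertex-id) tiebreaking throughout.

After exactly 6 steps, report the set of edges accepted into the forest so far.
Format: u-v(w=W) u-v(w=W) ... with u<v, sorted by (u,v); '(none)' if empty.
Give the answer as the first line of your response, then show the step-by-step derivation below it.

0-1(w=2) 0-6(w=10) 1-4(w=6) 1-7(w=4) 2-7(w=1) 7-8(w=3)

step 1: add edge 2-7 (w=1); MST = {2-7(w=1)}
step 2: add edge 0-1 (w=2); MST = {0-1(w=2) 2-7(w=1)}
step 3: add edge 7-8 (w=3); MST = {0-1(w=2) 2-7(w=1) 7-8(w=3)}
step 4: add edge 1-7 (w=4); MST = {0-1(w=2) 1-7(w=4) 2-7(w=1) 7-8(w=3)}
step 5: add edge 1-4 (w=6); MST = {0-1(w=2) 1-4(w=6) 1-7(w=4) 2-7(w=1) 7-8(w=3)}
step 6: add edge 0-6 (w=10); MST = {0-1(w=2) 0-6(w=10) 1-4(w=6) 1-7(w=4) 2-7(w=1) 7-8(w=3)}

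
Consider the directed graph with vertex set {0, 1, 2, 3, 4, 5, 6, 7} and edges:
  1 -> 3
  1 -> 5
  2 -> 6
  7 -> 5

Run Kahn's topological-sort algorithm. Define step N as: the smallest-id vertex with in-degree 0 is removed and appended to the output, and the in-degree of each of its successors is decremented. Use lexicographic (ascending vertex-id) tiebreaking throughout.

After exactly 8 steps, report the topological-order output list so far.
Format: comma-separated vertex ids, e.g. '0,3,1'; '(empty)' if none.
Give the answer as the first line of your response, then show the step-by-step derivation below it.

0,1,2,3,4,6,7,5

step 1: output 0; order=[0]; indeg=(0,0,0,1,0,2,1,0)
step 2: output 1; order=[0,1]; indeg=(0,0,0,0,0,1,1,0)
step 3: output 2; order=[0,1,2]; indeg=(0,0,0,0,0,1,0,0)
step 4: output 3; order=[0,1,2,3]; indeg=(0,0,0,0,0,1,0,0)
step 5: output 4; order=[0,1,2,3,4]; indeg=(0,0,0,0,0,1,0,0)
step 6: output 6; order=[0,1,2,3,4,6]; indeg=(0,0,0,0,0,1,0,0)
step 7: output 7; order=[0,1,2,3,4,6,7]; indeg=(0,0,0,0,0,0,0,0)
step 8: output 5; order=[0,1,2,3,4,6,7,5]; indeg=(0,0,0,0,0,0,0,0)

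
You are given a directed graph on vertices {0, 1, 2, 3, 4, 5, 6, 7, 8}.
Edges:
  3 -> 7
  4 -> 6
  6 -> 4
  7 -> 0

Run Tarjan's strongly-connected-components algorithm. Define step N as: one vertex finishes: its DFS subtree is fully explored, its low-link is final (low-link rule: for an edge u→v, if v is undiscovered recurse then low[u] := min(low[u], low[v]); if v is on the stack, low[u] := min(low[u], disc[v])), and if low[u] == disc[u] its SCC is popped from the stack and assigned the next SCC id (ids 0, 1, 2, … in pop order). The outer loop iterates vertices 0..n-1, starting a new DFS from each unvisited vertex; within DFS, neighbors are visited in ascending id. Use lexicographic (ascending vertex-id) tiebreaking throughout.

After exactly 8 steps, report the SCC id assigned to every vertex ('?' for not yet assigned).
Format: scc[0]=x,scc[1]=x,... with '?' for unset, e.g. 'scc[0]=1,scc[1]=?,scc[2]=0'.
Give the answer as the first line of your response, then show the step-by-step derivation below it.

scc[0]=0,scc[1]=1,scc[2]=2,scc[3]=4,scc[4]=5,scc[5]=6,scc[6]=5,scc[7]=3,scc[8]=?

step 1: low=(low[0]=0,low[1]=?,low[2]=?,low[3]=?,low[4]=?,low[5]=?,low[6]=?,low[7]=?,low[8]=?); scc=(scc[0]=0,scc[1]=?,scc[2]=?,scc[3]=?,scc[4]=?,scc[5]=?,scc[6]=?,scc[7]=?,scc[8]=?)
step 2: low=(low[0]=0,low[1]=1,low[2]=?,low[3]=?,low[4]=?,low[5]=?,low[6]=?,low[7]=?,low[8]=?); scc=(scc[0]=0,scc[1]=1,scc[2]=?,scc[3]=?,scc[4]=?,scc[5]=?,scc[6]=?,scc[7]=?,scc[8]=?)
step 3: low=(low[0]=0,low[1]=1,low[2]=2,low[3]=?,low[4]=?,low[5]=?,low[6]=?,low[7]=?,low[8]=?); scc=(scc[0]=0,scc[1]=1,scc[2]=2,scc[3]=?,scc[4]=?,scc[5]=?,scc[6]=?,scc[7]=?,scc[8]=?)
step 4: low=(low[0]=0,low[1]=1,low[2]=2,low[3]=3,low[4]=?,low[5]=?,low[6]=?,low[7]=4,low[8]=?); scc=(scc[0]=0,scc[1]=1,scc[2]=2,scc[3]=?,scc[4]=?,scc[5]=?,scc[6]=?,scc[7]=3,scc[8]=?)
step 5: low=(low[0]=0,low[1]=1,low[2]=2,low[3]=3,low[4]=?,low[5]=?,low[6]=?,low[7]=4,low[8]=?); scc=(scc[0]=0,scc[1]=1,scc[2]=2,scc[3]=4,scc[4]=?,scc[5]=?,scc[6]=?,scc[7]=3,scc[8]=?)
step 6: low=(low[0]=0,low[1]=1,low[2]=2,low[3]=3,low[4]=5,low[5]=?,low[6]=5,low[7]=4,low[8]=?); scc=(scc[0]=0,scc[1]=1,scc[2]=2,scc[3]=4,scc[4]=?,scc[5]=?,scc[6]=?,scc[7]=3,scc[8]=?)
step 7: low=(low[0]=0,low[1]=1,low[2]=2,low[3]=3,low[4]=5,low[5]=?,low[6]=5,low[7]=4,low[8]=?); scc=(scc[0]=0,scc[1]=1,scc[2]=2,scc[3]=4,scc[4]=5,scc[5]=?,scc[6]=5,scc[7]=3,scc[8]=?)
step 8: low=(low[0]=0,low[1]=1,low[2]=2,low[3]=3,low[4]=5,low[5]=7,low[6]=5,low[7]=4,low[8]=?); scc=(scc[0]=0,scc[1]=1,scc[2]=2,scc[3]=4,scc[4]=5,scc[5]=6,scc[6]=5,scc[7]=3,scc[8]=?)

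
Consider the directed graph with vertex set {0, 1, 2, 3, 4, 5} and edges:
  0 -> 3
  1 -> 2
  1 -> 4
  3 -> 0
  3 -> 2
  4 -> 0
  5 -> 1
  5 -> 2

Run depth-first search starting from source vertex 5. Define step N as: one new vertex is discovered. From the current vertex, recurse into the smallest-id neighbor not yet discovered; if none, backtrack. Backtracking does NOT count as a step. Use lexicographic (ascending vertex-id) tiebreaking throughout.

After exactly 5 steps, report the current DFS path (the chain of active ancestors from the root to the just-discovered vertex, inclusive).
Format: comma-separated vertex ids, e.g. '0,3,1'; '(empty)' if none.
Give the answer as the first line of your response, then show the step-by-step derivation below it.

5,1,4,0

step 1: discover 5; path=5; order=5
step 2: discover 1; path=5>1; order=5,1
step 3: discover 2; path=5>1>2; order=5,1,2
step 4: discover 4; path=5>1>4; order=5,1,2,4
step 5: discover 0; path=5>1>4>0; order=5,1,2,4,0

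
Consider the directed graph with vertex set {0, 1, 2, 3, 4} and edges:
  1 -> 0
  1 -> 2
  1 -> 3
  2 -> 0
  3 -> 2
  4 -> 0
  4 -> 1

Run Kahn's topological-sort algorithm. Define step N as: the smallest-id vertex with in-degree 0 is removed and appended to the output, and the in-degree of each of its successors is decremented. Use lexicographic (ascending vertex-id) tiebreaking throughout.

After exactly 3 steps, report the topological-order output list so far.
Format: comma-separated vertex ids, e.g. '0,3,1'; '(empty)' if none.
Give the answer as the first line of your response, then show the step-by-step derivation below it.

4,1,3

step 1: output 4; order=[4]; indeg=(2,0,2,1,0)
step 2: output 1; order=[4,1]; indeg=(1,0,1,0,0)
step 3: output 3; order=[4,1,3]; indeg=(1,0,0,0,0)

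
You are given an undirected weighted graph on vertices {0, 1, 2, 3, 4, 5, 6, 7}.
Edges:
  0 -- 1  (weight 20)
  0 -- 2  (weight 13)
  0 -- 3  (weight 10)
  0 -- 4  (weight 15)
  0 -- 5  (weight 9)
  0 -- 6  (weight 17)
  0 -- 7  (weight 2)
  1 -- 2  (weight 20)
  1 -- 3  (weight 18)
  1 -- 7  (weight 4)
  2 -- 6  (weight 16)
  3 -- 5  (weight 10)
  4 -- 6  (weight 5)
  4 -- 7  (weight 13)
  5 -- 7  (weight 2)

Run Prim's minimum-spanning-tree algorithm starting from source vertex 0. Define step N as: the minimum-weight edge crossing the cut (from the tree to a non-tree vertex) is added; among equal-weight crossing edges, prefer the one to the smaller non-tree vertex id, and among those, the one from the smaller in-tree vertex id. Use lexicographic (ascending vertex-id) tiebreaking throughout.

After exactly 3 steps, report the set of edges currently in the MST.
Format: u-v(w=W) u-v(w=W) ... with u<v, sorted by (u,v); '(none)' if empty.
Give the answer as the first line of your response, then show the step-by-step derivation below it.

0-7(w=2) 1-7(w=4) 5-7(w=2)

step 1: add edge 0-7 (w=2); MST = {0-7(w=2)}
step 2: add edge 5-7 (w=2); MST = {0-7(w=2) 5-7(w=2)}
step 3: add edge 1-7 (w=4); MST = {0-7(w=2) 1-7(w=4) 5-7(w=2)}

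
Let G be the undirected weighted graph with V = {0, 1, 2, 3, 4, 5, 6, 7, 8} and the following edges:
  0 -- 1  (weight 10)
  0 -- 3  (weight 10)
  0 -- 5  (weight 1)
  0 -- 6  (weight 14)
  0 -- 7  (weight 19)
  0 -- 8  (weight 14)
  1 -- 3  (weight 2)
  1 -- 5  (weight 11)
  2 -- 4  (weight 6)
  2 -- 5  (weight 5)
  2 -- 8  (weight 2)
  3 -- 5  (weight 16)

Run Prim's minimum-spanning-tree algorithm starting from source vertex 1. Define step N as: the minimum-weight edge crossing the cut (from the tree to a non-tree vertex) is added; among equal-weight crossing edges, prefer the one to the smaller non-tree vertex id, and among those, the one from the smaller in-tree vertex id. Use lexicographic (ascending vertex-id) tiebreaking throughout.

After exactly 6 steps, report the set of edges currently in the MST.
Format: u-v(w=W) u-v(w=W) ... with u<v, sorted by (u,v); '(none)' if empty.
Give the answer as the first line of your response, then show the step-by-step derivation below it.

0-1(w=10) 0-5(w=1) 1-3(w=2) 2-4(w=6) 2-5(w=5) 2-8(w=2)

step 1: add edge 1-3 (w=2); MST = {1-3(w=2)}
step 2: add edge 0-1 (w=10); MST = {0-1(w=10) 1-3(w=2)}
step 3: add edge 0-5 (w=1); MST = {0-1(w=10) 0-5(w=1) 1-3(w=2)}
step 4: add edge 2-5 (w=5); MST = {0-1(w=10) 0-5(w=1) 1-3(w=2) 2-5(w=5)}
step 5: add edge 2-8 (w=2); MST = {0-1(w=10) 0-5(w=1) 1-3(w=2) 2-5(w=5) 2-8(w=2)}
step 6: add edge 2-4 (w=6); MST = {0-1(w=10) 0-5(w=1) 1-3(w=2) 2-4(w=6) 2-5(w=5) 2-8(w=2)}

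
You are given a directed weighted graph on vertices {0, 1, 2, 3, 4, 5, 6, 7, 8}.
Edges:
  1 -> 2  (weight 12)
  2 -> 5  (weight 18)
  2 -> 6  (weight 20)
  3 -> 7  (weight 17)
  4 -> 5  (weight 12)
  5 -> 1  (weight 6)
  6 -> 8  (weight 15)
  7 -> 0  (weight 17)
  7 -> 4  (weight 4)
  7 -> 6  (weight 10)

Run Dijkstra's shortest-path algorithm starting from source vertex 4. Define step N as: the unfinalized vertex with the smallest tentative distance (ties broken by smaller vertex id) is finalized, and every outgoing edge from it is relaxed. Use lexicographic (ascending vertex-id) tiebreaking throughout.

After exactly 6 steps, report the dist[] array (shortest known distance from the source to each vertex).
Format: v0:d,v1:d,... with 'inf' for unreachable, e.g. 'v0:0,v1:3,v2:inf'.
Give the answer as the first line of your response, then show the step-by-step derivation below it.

v0:inf,v1:18,v2:30,v3:inf,v4:0,v5:12,v6:50,v7:inf,v8:65

step 1: dist = v0:inf,v1:inf,v2:inf,v3:inf,v4:0,v5:12,v6:inf,v7:inf,v8:inf
step 2: dist = v0:inf,v1:18,v2:inf,v3:inf,v4:0,v5:12,v6:inf,v7:inf,v8:inf
step 3: dist = v0:inf,v1:18,v2:30,v3:inf,v4:0,v5:12,v6:inf,v7:inf,v8:inf
step 4: dist = v0:inf,v1:18,v2:30,v3:inf,v4:0,v5:12,v6:50,v7:inf,v8:inf
step 5: dist = v0:inf,v1:18,v2:30,v3:inf,v4:0,v5:12,v6:50,v7:inf,v8:65
step 6: dist = v0:inf,v1:18,v2:30,v3:inf,v4:0,v5:12,v6:50,v7:inf,v8:65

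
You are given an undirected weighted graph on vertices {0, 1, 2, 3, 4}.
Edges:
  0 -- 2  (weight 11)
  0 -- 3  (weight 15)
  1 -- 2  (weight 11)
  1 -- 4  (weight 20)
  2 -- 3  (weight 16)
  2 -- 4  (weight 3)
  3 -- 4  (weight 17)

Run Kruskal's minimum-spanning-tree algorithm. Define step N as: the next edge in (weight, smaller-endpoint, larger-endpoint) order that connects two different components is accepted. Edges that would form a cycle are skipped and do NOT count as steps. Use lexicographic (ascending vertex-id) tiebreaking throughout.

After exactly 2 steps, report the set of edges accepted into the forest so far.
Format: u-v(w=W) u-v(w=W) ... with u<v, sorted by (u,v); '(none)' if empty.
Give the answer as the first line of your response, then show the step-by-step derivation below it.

0-2(w=11) 2-4(w=3)

step 1: add edge 2-4 (w=3); MST = {2-4(w=3)}
step 2: add edge 0-2 (w=11); MST = {0-2(w=11) 2-4(w=3)}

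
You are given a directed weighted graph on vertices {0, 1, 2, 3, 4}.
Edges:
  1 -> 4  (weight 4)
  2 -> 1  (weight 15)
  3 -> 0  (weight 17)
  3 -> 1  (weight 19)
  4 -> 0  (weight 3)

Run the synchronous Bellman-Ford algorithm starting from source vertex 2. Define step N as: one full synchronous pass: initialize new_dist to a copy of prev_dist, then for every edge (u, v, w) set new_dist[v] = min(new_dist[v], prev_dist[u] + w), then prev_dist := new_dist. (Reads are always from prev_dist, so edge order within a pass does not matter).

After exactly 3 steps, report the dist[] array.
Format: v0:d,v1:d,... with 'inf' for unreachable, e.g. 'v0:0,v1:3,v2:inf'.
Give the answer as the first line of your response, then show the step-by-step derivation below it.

v0:22,v1:15,v2:0,v3:inf,v4:19

step 1: dist = v0:inf,v1:15,v2:0,v3:inf,v4:inf
step 2: dist = v0:inf,v1:15,v2:0,v3:inf,v4:19
step 3: dist = v0:22,v1:15,v2:0,v3:inf,v4:19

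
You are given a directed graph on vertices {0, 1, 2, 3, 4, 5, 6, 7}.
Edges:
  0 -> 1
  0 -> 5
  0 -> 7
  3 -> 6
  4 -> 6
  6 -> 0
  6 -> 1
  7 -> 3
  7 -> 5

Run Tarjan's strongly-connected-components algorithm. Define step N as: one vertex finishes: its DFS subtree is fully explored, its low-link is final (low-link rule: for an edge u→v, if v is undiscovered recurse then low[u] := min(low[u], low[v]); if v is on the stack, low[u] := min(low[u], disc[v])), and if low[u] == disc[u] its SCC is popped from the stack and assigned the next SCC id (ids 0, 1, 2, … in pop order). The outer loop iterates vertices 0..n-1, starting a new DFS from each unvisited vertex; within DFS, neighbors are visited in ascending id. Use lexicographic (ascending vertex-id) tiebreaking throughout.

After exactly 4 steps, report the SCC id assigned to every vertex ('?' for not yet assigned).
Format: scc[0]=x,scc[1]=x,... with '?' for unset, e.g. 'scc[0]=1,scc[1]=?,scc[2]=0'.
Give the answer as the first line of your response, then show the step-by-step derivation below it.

scc[0]=?,scc[1]=0,scc[2]=?,scc[3]=?,scc[4]=?,scc[5]=1,scc[6]=?,scc[7]=?

step 1: low=(low[0]=0,low[1]=1,low[2]=?,low[3]=?,low[4]=?,low[5]=?,low[6]=?,low[7]=?); scc=(scc[0]=?,scc[1]=0,scc[2]=?,scc[3]=?,scc[4]=?,scc[5]=?,scc[6]=?,scc[7]=?)
step 2: low=(low[0]=0,low[1]=1,low[2]=?,low[3]=?,low[4]=?,low[5]=2,low[6]=?,low[7]=?); scc=(scc[0]=?,scc[1]=0,scc[2]=?,scc[3]=?,scc[4]=?,scc[5]=1,scc[6]=?,scc[7]=?)
step 3: low=(low[0]=0,low[1]=1,low[2]=?,low[3]=4,low[4]=?,low[5]=2,low[6]=0,low[7]=3); scc=(scc[0]=?,scc[1]=0,scc[2]=?,scc[3]=?,scc[4]=?,scc[5]=1,scc[6]=?,scc[7]=?)
step 4: low=(low[0]=0,low[1]=1,low[2]=?,low[3]=0,low[4]=?,low[5]=2,low[6]=0,low[7]=3); scc=(scc[0]=?,scc[1]=0,scc[2]=?,scc[3]=?,scc[4]=?,scc[5]=1,scc[6]=?,scc[7]=?)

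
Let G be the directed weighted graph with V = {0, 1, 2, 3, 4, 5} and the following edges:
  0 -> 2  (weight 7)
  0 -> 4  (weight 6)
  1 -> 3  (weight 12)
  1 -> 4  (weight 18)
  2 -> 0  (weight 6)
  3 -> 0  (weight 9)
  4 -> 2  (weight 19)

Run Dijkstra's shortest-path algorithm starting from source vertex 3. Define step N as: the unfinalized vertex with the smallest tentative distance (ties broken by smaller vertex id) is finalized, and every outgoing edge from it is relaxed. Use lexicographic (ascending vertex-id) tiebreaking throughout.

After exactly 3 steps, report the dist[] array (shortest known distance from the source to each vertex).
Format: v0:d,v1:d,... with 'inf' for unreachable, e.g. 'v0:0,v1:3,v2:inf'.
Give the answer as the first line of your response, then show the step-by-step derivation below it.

v0:9,v1:inf,v2:16,v3:0,v4:15,v5:inf

step 1: dist = v0:9,v1:inf,v2:inf,v3:0,v4:inf,v5:inf
step 2: dist = v0:9,v1:inf,v2:16,v3:0,v4:15,v5:inf
step 3: dist = v0:9,v1:inf,v2:16,v3:0,v4:15,v5:inf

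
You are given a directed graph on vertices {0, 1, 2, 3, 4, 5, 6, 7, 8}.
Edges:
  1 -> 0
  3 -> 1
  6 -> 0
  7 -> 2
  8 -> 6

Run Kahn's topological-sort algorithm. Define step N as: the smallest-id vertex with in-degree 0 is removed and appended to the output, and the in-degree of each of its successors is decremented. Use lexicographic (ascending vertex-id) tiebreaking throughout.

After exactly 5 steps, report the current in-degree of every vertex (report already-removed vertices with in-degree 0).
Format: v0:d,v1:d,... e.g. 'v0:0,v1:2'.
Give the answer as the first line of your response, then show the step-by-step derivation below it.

v0:1,v1:0,v2:0,v3:0,v4:0,v5:0,v6:1,v7:0,v8:0

step 1: output 3; order=[3]; indeg=(2,0,1,0,0,0,1,0,0)
step 2: output 1; order=[3,1]; indeg=(1,0,1,0,0,0,1,0,0)
step 3: output 4; order=[3,1,4]; indeg=(1,0,1,0,0,0,1,0,0)
step 4: output 5; order=[3,1,4,5]; indeg=(1,0,1,0,0,0,1,0,0)
step 5: output 7; order=[3,1,4,5,7]; indeg=(1,0,0,0,0,0,1,0,0)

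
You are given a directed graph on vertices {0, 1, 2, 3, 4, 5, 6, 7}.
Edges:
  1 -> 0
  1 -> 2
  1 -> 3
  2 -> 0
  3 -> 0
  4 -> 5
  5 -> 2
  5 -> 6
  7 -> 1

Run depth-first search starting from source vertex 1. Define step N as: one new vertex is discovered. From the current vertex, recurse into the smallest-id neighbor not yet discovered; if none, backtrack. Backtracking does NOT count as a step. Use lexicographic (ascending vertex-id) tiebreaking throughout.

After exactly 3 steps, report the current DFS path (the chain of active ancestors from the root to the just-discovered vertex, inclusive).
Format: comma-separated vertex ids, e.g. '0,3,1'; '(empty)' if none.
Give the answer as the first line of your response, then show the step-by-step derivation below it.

1,2

step 1: discover 1; path=1; order=1
step 2: discover 0; path=1>0; order=1,0
step 3: discover 2; path=1>2; order=1,0,2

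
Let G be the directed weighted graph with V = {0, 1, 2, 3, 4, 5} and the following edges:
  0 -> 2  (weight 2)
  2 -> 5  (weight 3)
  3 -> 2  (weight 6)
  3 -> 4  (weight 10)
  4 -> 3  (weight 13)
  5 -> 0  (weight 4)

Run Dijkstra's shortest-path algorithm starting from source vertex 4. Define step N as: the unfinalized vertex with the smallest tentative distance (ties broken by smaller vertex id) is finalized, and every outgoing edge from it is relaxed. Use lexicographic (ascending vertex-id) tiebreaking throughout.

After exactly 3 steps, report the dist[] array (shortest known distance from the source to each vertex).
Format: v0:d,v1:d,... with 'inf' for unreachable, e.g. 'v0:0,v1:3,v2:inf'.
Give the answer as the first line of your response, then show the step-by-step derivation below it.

v0:inf,v1:inf,v2:19,v3:13,v4:0,v5:22

step 1: dist = v0:inf,v1:inf,v2:inf,v3:13,v4:0,v5:inf
step 2: dist = v0:inf,v1:inf,v2:19,v3:13,v4:0,v5:inf
step 3: dist = v0:inf,v1:inf,v2:19,v3:13,v4:0,v5:22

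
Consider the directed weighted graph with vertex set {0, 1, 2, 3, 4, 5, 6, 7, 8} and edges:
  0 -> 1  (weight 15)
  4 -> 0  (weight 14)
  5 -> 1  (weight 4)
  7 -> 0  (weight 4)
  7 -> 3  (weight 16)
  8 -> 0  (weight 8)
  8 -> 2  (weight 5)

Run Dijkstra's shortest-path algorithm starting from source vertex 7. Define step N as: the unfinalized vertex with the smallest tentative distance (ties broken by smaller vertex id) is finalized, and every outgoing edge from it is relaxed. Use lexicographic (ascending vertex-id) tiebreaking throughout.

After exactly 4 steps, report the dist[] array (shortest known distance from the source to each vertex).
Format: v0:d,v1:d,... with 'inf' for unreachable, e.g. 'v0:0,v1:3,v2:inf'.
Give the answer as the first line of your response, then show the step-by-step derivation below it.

v0:4,v1:19,v2:inf,v3:16,v4:inf,v5:inf,v6:inf,v7:0,v8:inf

step 1: dist = v0:4,v1:inf,v2:inf,v3:16,v4:inf,v5:inf,v6:inf,v7:0,v8:inf
step 2: dist = v0:4,v1:19,v2:inf,v3:16,v4:inf,v5:inf,v6:inf,v7:0,v8:inf
step 3: dist = v0:4,v1:19,v2:inf,v3:16,v4:inf,v5:inf,v6:inf,v7:0,v8:inf
step 4: dist = v0:4,v1:19,v2:inf,v3:16,v4:inf,v5:inf,v6:inf,v7:0,v8:inf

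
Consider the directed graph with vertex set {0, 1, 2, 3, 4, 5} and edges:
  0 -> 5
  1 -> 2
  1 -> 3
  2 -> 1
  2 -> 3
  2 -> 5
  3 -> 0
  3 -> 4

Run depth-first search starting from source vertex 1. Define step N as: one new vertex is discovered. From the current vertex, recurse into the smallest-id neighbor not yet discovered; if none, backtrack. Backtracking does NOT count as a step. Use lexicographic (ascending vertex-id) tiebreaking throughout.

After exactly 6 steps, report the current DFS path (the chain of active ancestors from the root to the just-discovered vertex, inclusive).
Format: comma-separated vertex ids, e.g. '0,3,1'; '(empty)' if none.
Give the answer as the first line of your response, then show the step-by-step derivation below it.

1,2,3,4

step 1: discover 1; path=1; order=1
step 2: discover 2; path=1>2; order=1,2
step 3: discover 3; path=1>2>3; order=1,2,3
step 4: discover 0; path=1>2>3>0; order=1,2,3,0
step 5: discover 5; path=1>2>3>0>5; order=1,2,3,0,5
step 6: discover 4; path=1>2>3>4; order=1,2,3,0,5,4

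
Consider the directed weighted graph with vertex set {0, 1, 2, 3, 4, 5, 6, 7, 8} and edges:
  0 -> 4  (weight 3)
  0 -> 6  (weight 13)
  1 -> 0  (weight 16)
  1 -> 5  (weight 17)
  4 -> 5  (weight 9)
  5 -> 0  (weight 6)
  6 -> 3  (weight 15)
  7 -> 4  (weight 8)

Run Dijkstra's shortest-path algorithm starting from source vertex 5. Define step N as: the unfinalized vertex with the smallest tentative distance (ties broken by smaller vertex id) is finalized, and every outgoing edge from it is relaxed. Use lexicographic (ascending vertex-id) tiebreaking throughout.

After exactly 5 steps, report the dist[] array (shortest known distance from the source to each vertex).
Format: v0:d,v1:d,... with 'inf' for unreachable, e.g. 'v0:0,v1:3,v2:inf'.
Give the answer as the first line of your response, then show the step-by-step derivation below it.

v0:6,v1:inf,v2:inf,v3:34,v4:9,v5:0,v6:19,v7:inf,v8:inf

step 1: dist = v0:6,v1:inf,v2:inf,v3:inf,v4:inf,v5:0,v6:inf,v7:inf,v8:inf
step 2: dist = v0:6,v1:inf,v2:inf,v3:inf,v4:9,v5:0,v6:19,v7:inf,v8:inf
step 3: dist = v0:6,v1:inf,v2:inf,v3:inf,v4:9,v5:0,v6:19,v7:inf,v8:inf
step 4: dist = v0:6,v1:inf,v2:inf,v3:34,v4:9,v5:0,v6:19,v7:inf,v8:inf
step 5: dist = v0:6,v1:inf,v2:inf,v3:34,v4:9,v5:0,v6:19,v7:inf,v8:inf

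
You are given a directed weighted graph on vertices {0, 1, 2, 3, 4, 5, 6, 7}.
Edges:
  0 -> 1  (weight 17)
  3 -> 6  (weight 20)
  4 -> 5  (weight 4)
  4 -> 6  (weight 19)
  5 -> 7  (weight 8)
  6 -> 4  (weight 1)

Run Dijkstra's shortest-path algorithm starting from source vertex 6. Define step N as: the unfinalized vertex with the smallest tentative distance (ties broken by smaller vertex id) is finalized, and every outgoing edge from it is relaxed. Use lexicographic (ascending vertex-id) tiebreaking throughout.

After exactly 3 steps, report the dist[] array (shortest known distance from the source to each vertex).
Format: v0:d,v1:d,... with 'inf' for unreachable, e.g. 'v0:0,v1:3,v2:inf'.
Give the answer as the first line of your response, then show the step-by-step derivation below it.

v0:inf,v1:inf,v2:inf,v3:inf,v4:1,v5:5,v6:0,v7:13

step 1: dist = v0:inf,v1:inf,v2:inf,v3:inf,v4:1,v5:inf,v6:0,v7:inf
step 2: dist = v0:inf,v1:inf,v2:inf,v3:inf,v4:1,v5:5,v6:0,v7:inf
step 3: dist = v0:inf,v1:inf,v2:inf,v3:inf,v4:1,v5:5,v6:0,v7:13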